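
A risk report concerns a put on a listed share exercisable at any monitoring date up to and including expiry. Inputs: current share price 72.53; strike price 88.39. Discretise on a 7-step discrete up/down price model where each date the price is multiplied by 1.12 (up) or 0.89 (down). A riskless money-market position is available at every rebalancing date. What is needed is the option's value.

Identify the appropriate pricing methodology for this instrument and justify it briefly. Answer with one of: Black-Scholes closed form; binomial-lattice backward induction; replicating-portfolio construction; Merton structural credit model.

framework: binomial-lattice backward induction

Key observation: with exercise allowed before expiry on a discrete up/down model (7 steps from spot 72.53), the strike-88.39 put's value must be rolled back through the tree testing early exercise at each node.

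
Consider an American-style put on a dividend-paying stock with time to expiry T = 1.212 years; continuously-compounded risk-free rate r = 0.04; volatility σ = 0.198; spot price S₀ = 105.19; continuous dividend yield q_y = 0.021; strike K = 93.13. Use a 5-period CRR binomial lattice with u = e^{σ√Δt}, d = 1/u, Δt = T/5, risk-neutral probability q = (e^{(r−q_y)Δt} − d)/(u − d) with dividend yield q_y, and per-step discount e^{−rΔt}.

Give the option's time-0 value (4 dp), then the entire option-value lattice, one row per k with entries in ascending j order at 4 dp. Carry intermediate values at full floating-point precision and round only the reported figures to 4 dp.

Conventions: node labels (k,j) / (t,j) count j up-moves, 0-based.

price = 3.0925
tree:
3.0925
5.3554 0.8836
9.0230 1.7818 0.0000
14.6128 3.5933 0.0000 0.0000
21.9057 7.2462 0.0000 0.0000 0.0000
28.5212 14.6128 0.0000 0.0000 0.0000 0.0000

params: Δt=0.24240 u=1.10239 d=0.90712 q=0.49929 e^(-rΔt)=0.99035
t_5 payoffs: 28.5212 14.6128 0.0000 0.0000 0.0000 0.0000
k=4: node(4,0) S=71.2243 payoff=21.9057 vs cont=21.3687 → 21.9057 [stop]  node(4,1) S=86.5568 payoff=6.5732 vs cont=7.2462 → 7.2462 [wait]  node(4,2) S=105.1900 payoff=0.0000 vs cont=0.0000 → 0.0000 [wait]  node(4,3) S=127.8344 payoff=0.0000 vs cont=0.0000 → 0.0000 [wait]  node(4,4) S=155.3534 payoff=0.0000 vs cont=0.0000 → 0.0000 [wait]
k=3: node(3,0) S=78.5172 payoff=14.6128 vs cont=14.4457 → 14.6128 [stop]  node(3,1) S=95.4197 payoff=0.0000 vs cont=3.5933 → 3.5933 [wait]  node(3,2) S=115.9608 payoff=0.0000 vs cont=0.0000 → 0.0000 [wait]  node(3,3) S=140.9238 payoff=0.0000 vs cont=0.0000 → 0.0000 [wait]
k=2: node(2,0) S=86.5568 payoff=6.5732 vs cont=9.0230 → 9.0230 [wait]  node(2,1) S=105.1900 payoff=0.0000 vs cont=1.7818 → 1.7818 [wait]  node(2,2) S=127.8344 payoff=0.0000 vs cont=0.0000 → 0.0000 [wait]
k=1: node(1,0) S=95.4197 payoff=0.0000 vs cont=5.3554 → 5.3554 [wait]  node(1,1) S=115.9608 payoff=0.0000 vs cont=0.8836 → 0.8836 [wait]
k=0: node(0,0) S=105.1900 payoff=0.0000 vs cont=3.0925 → 3.0925 [wait]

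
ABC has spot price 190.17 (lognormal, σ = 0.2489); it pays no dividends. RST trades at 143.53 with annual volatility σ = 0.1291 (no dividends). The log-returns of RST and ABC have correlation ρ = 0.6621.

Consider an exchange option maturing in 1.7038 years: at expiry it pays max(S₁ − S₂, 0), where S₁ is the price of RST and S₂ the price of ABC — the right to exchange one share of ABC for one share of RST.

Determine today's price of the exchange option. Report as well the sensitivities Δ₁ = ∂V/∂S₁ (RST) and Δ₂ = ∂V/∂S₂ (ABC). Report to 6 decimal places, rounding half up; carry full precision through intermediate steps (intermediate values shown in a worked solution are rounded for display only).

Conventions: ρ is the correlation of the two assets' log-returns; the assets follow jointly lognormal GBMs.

exchange price = 2.607682
Δ1 = 0.155982
Δ2 = -0.104015

σ_eff = √(σ₁² + σ₂² − 2ρσ₁σ₂) = √(0.1291² + 0.2489² − 2·0.6621·0.1291·0.2489) = 0.189914
d₁ = (ln(S₁/S₂) + (q₂ − q₁ + σ_eff²/2)T) / (σ_eff√T) = (ln(143.53/190.17) + (0.0 − 0.0 + 0.018034)·1.7038) / 0.247895 = -1.011108
d₂ = d₁ − σ_eff√T = -1.011108 − 0.247895 = -1.259003
N(d₁) = 0.155982,  N(d₂) = 0.104015
V = S₁·e^{−q₁T}·N(d₁) − S₂·e^{−q₂T}·N(d₂) = 22.388149 − 19.780467 = 2.607682
Key observation: no risk-free rate is needed — with the second asset as numeraire the exchange option is a call on the ratio S₁/S₂, and r cancels out of the value.
Δ₁ = e^{−q₁T}·N(d₁) = 0.155982;  Δ₂ = −e^{−q₂T}·N(d₂) = -0.104015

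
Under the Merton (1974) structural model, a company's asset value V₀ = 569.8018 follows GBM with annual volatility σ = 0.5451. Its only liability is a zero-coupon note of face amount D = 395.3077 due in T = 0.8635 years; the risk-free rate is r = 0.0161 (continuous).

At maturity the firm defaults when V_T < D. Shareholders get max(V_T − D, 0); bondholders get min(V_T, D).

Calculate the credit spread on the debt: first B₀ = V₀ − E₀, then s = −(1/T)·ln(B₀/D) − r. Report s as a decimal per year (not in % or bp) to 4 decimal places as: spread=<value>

spread=0.0952

Equity is a call on the firm's assets struck at D = 395.3077:
d₁ = [ln(V₀/D) + (r + σ²/2)T] / (σ√T)
   = [ln(569.8018/395.3077) + (0.0161 + 0.5·0.5451²)·0.8635] / (0.5451·√0.8635)
   = [0.365624 + 0.142190] / 0.506533 = 1.002530
d₂ = d₁ − σ√T = 1.002530 − 0.506533 = 0.495997
N(d₁) = 0.841956,  N(d₂) = 0.690052,  e^(−rT) = 0.986194
E₀ = V₀·N(d₁) − D·e^(−rT)·N(d₂)
   = 569.8018·0.841956 − 395.3077·0.986194·0.690052 = 210.731389
B₀ = V₀ − E₀ = 569.8018 − 210.731389 = 359.070411
spread = −(1/T)·ln(B₀/D) − r = −(1/0.8635)·ln(359.070411/395.3077) − 0.0161 = 0.09524447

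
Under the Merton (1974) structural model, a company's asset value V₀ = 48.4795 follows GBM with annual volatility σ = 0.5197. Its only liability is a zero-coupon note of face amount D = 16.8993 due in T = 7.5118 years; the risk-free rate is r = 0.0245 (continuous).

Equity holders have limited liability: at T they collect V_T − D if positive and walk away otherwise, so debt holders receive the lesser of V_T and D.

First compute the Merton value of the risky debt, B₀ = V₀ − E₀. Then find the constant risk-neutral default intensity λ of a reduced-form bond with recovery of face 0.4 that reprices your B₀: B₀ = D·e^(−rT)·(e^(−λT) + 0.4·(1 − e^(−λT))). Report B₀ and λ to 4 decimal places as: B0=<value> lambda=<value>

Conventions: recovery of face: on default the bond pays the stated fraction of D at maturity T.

B0=10.6645 lambda=0.0685

Equity is a call on the firm's assets struck at D = 16.8993:
d₁ = [ln(V₀/D) + (r + σ²/2)T] / (σ√T)
   = [ln(48.4795/16.8993) + (0.0245 + 0.5·0.5197²)·7.5118] / (0.5197·√7.5118)
   = [1.053869 + 1.198463] / 1.424376 = 1.581276
d₂ = d₁ − σ√T = 1.581276 − 1.424376 = 0.156900
N(d₁) = 0.943093,  N(d₂) = 0.562338,  e^(−rT) = 0.831903
E₀ = V₀·N(d₁) − D·e^(−rT)·N(d₂)
   = 48.4795·0.943093 − 16.8993·0.831903·0.562338 = 37.814978
B₀ = V₀ − E₀ = 48.4795 − 37.814978 = 10.664522
e^(−λT) = (B₀·e^(rT)/D − 0.4)/(1 − 0.4) = (10.6645·1.202063/16.8993 − 0.4)/0.6 = 0.59762623
λ = −ln(0.59762623)/7.5118 = 0.068531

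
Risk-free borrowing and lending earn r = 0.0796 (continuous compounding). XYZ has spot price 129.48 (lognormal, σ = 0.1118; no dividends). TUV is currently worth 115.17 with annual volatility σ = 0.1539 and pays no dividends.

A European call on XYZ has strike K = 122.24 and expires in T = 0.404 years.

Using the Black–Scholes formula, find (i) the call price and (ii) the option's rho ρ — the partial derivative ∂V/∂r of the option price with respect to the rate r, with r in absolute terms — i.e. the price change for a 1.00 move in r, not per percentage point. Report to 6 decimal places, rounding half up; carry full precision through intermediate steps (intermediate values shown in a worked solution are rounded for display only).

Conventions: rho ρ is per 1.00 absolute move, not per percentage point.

σ√T = 0.1118·√0.404 = 0.071061
d₁ = (ln(S/K) + (r+σ²/2)T) / (σ√T) = (ln(129.48/122.24) + (0.0796+0.1118²/2)·0.404) / 0.071061 = (0.057540 + 0.034683) / 0.071061 = 1.297802
d₂ = d₁ − σ√T = 1.297802 − 0.071061 = 1.226741
e^{−rT} = 0.968353
N(d₁) = 0.902822,  N(d₂) = 0.890040
Call price V = S·N(d₁) − K·e^{−rT}·N(d₂) = 116.897431 − 105.355360 = 11.542070
ρ = K·T·e^{−rT}·N(d₂) = 42.563566

price = 11.542070
ρ = 42.563566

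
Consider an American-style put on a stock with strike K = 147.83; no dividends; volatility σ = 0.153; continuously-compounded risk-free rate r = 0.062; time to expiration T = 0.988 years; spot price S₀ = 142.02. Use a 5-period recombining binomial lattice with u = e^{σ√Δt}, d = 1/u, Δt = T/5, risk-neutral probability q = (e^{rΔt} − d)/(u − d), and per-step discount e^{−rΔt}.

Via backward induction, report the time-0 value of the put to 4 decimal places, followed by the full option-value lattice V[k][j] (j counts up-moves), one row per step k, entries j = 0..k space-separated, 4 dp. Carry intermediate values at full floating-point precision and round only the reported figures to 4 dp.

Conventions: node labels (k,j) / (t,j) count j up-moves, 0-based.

Δt=0.19760  u=1.07038  d=0.93425  q=0.57355  discount=0.98782
step 5 (expiry): payoffs max(K−S,0) = 46.7504 32.0222 15.1479 0.0000 0.0000 0.0000
k=4: (k=4,j=0): S=108.1934, K−S=39.6366, hold=37.8366 ⇒ V=39.6366 exercise | (k=4,j=1): S=123.9582, K−S=23.8718, hold=22.0718 ⇒ V=23.8718 exercise | (k=4,j=2): S=142.0200, K−S=5.8100, hold=6.3811 ⇒ V=6.3811 continue | (k=4,j=3): S=162.7136, K−S=0.0000, hold=0.0000 ⇒ V=0.0000 continue | (k=4,j=4): S=186.4225, K−S=0.0000, hold=0.0000 ⇒ V=0.0000 continue
k=3: (k=3,j=0): S=115.8078, K−S=32.0222, hold=30.2221 ⇒ V=32.0222 exercise | (k=3,j=1): S=132.6821, K−S=15.1479, hold=13.6714 ⇒ V=15.1479 exercise | (k=3,j=2): S=152.0151, K−S=0.0000, hold=2.6881 ⇒ V=2.6881 continue | (k=3,j=3): S=174.1651, K−S=0.0000, hold=0.0000 ⇒ V=0.0000 continue
k=2: (k=2,j=0): S=123.9582, K−S=23.8718, hold=22.0718 ⇒ V=23.8718 exercise | (k=2,j=1): S=142.0200, K−S=5.8100, hold=7.9041 ⇒ V=7.9041 continue | (k=2,j=2): S=162.7136, K−S=0.0000, hold=1.1324 ⇒ V=1.1324 continue
k=1: (k=1,j=0): S=132.6821, K−S=15.1479, hold=14.5343 ⇒ V=15.1479 exercise | (k=1,j=1): S=152.0151, K−S=0.0000, hold=3.9712 ⇒ V=3.9712 continue
k=0: (k=0,j=0): S=142.0200, K−S=5.8100, hold=8.6311 ⇒ V=8.6311 continue

price = 8.6311
tree:
8.6311
15.1479 3.9712
23.8718 7.9041 1.1324
32.0222 15.1479 2.6881 0.0000
39.6366 23.8718 6.3811 0.0000 0.0000
46.7504 32.0222 15.1479 0.0000 0.0000 0.0000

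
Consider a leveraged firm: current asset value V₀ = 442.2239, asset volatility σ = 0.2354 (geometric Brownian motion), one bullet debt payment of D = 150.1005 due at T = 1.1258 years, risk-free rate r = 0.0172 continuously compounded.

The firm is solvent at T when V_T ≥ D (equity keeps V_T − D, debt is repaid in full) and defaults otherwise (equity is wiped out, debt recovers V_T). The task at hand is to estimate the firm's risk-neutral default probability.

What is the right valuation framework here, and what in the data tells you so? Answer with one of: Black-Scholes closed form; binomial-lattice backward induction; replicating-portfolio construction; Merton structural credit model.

framework: Merton structural credit model

Key observation: a levered firm with one bullet debt due at 1.1258 years is the canonical structural-credit setup: equity is a call on the firm's assets struck at the face value.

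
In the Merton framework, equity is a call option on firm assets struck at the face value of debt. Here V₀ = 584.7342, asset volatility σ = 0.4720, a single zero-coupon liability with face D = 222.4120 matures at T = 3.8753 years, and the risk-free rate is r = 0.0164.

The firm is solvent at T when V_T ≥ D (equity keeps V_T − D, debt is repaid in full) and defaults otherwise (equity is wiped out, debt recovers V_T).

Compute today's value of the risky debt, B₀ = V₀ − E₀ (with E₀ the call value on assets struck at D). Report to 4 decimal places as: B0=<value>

With assets at 584.7342 and a single debt payment of 222.4120 at 3.8753 years:
d₁ = [ln(V₀/D) + (r + σ²/2)T] / (σ√T)
   = [ln(584.7342/222.4120) + (0.0164 + 0.5·0.4720²)·3.8753] / (0.4720·√3.8753)
   = [0.966626 + 0.495232] / 0.929169 = 1.573297
d₂ = d₁ − σ√T = 1.573297 − 0.929169 = 0.644128
N(d₁) = 0.942175,  N(d₂) = 0.740254,  e^(−rT) = 0.938423
E₀ = V₀·N(d₁) − D·e^(−rT)·N(d₂)
   = 584.7342·0.942175 − 222.4120·0.938423·0.740254 = 396.418783
B₀ = V₀ − E₀ = 584.7342 − 396.418783 = 188.315417

B0=188.3154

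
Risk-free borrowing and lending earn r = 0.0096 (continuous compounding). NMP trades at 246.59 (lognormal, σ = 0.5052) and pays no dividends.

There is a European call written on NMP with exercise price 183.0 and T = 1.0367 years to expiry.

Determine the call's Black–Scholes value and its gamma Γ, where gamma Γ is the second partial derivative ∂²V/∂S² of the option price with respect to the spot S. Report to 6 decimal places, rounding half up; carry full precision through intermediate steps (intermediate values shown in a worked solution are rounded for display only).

σ√T = 0.5052·√1.0367 = 0.514387
d₁ = (ln(S/K) + (r+σ²/2)T) / (σ√T) = (ln(246.59/183.0) + (0.0096+0.5052²/2)·1.0367) / 0.514387 = (0.298241 + 0.142249) / 0.514387 = 0.856340
d₂ = d₁ − σ√T = 0.856340 − 0.514387 = 0.341953
e^{−rT} = 0.990097
N(d₁) = 0.804095,  N(d₂) = 0.633807
Call price V = S·N(d₁) − K·e^{−rT}·N(d₂) = 198.281827 − 114.838063 = 83.443765
φ(d₁) = (1/√(2π))·e^{−d₁²/2} = 0.276485
Γ = φ(d₁) / (S·σ·√T) = 0.002180

price = 83.443765
Γ = 0.002180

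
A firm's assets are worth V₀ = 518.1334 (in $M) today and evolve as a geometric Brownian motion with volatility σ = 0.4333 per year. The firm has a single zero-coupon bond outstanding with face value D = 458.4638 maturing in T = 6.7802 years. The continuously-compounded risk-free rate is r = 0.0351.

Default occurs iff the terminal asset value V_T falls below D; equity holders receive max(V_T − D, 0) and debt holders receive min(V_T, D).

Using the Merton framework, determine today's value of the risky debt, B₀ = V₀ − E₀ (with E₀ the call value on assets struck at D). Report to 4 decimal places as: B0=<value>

B0=243.4064

Work the structural quantities from V₀ = 518.1334 against face 458.4638:
d₁ = [ln(V₀/D) + (r + σ²/2)T] / (σ√T)
   = [ln(518.1334/458.4638) + (0.0351 + 0.5·0.4333²)·6.7802] / (0.4333·√6.7802)
   = [0.122351 + 0.874473] / 1.128262 = 0.883504
d₂ = d₁ − σ√T = 0.883504 − 1.128262 = -0.244758
N(d₁) = 0.811518,  N(d₂) = 0.403322,  e^(−rT) = 0.788214
E₀ = V₀·N(d₁) − D·e^(−rT)·N(d₂)
   = 518.1334·0.811518 − 458.4638·0.788214·0.403322 = 274.727011
B₀ = V₀ − E₀ = 518.1334 − 274.727011 = 243.406389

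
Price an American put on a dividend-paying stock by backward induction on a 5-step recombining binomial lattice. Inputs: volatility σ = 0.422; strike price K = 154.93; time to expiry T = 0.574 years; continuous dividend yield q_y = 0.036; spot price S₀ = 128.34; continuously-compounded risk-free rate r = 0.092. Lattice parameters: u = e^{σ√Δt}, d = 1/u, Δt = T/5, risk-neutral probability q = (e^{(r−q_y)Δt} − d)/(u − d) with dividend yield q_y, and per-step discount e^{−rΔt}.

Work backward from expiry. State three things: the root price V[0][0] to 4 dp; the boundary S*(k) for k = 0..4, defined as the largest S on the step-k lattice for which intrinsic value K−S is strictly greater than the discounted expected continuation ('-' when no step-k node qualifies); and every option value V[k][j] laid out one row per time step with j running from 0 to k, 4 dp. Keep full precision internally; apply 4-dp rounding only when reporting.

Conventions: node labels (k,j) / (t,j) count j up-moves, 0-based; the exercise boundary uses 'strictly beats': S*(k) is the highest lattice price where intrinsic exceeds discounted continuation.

price = 31.5057
boundary = - - 96.4204 111.2411 128.3400
tree:
31.5057
43.9209 19.1039
58.5096 29.4985 8.5619
71.3558 43.6889 15.1815 1.7698
82.4905 58.5096 26.5900 3.4851 0.0000
92.1416 71.3558 43.6889 6.8629 0.0000 0.0000

Δt=0.11480, u=1.15371, d=0.86677, q=0.48679, disc=e^(-rΔt)=0.98949
k=5 terminal: V=max(K-S,0) → 92.1416 71.3558 43.6889 6.8629 0.0000 0.0000
k=4: j=0 S=72.4395 intr=82.4905 cont=81.1615 V=82.4905[EX]; j=1 S=96.4204 intr=58.5096 cont=57.2796 V=58.5096[EX]; j=2 S=128.3400 intr=26.5900 cont=25.4916 V=26.5900[EX]; j=3 S=170.8265 intr=0.0000 cont=3.4851 V=3.4851[hold]; j=4 S=227.3780 intr=0.0000 cont=0.0000 V=0.0000[hold]  S*(4)=128.3400
k=3: j=0 S=83.5742 intr=71.3558 cont=70.0728 V=71.3558[EX]; j=1 S=111.2411 intr=43.6889 cont=42.5199 V=43.6889[EX]; j=2 S=148.0671 intr=6.8629 cont=15.1815 V=15.1815[hold]; j=3 S=197.0842 intr=0.0000 cont=1.7698 V=1.7698[hold]  S*(3)=111.2411
k=2: j=0 S=96.4204 intr=58.5096 cont=57.2796 V=58.5096[EX]; j=1 S=128.3400 intr=26.5900 cont=29.4985 V=29.4985[hold]; j=2 S=170.8265 intr=0.0000 cont=8.5619 V=8.5619[hold]  S*(2)=96.4204
k=1: j=0 S=111.2411 intr=43.6889 cont=43.9209 V=43.9209[hold]; j=1 S=148.0671 intr=6.8629 cont=19.1039 V=19.1039[hold]  S*(1)=-
k=0: j=0 S=128.3400 intr=26.5900 cont=31.5057 V=31.5057[hold]  S*(0)=-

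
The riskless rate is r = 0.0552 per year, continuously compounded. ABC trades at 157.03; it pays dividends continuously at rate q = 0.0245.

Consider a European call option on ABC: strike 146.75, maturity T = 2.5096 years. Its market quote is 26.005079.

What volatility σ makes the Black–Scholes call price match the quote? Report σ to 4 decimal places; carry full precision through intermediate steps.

At σ = 0.1597 the Black–Scholes value reproduces the quote:
σ√T = 0.1597·√2.5096 = 0.252992
d₁ = (ln(S/K) + (r−q+σ²/2)T) / (σ√T) = (ln(157.03/146.75) + (0.0552−0.0245+0.1597²/2)·2.5096) / 0.252992 = (0.067706 + 0.109047) / 0.252992 = 0.698653
d₂ = d₁ − σ√T = 0.698653 − 0.252992 = 0.445660
e^{−rT} = 0.870637
e^{−qT} = 0.940367
N(d₁) = 0.757615,  N(d₂) = 0.672079
V = S·e^{−qT}·N(d₁) − K·e^{−rT}·N(d₂) = 111.873891 − 85.868812 = 26.005079 (equal to the quote); since ∂V/∂σ > 0 for all σ, the implied volatility is unique

sigma = 0.1597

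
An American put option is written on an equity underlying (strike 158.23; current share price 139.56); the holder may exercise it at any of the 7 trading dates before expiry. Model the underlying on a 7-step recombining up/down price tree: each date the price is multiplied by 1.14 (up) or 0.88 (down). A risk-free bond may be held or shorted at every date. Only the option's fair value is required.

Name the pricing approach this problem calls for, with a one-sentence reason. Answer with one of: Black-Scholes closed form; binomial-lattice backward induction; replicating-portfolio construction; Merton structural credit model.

Key observation: an American put (K = 158.23, S₀ = 139.56) on a 7-date tree has no closed form — the optimal stopping decision is embedded and must be resolved recursively from expiry.

framework: binomial-lattice backward induction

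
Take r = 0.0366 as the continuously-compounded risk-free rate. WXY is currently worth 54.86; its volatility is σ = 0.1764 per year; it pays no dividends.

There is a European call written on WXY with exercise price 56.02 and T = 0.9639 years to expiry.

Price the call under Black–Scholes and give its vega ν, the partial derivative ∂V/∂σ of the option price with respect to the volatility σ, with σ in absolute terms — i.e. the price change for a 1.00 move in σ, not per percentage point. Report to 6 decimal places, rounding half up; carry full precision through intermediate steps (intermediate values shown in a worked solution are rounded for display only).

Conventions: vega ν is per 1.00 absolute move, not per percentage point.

price = 4.162453
ν = 21.180920

σ√T = 0.1764·√0.9639 = 0.173187
d₁ = (ln(S/K) + (r+σ²/2)T) / (σ√T) = (ln(54.86/56.02) + (0.0366+0.1764²/2)·0.9639) / 0.173187 = (-0.020924 + 0.050276) / 0.173187 = 0.169478
d₂ = d₁ − σ√T = 0.169478 − 0.173187 = -0.003709
e^{−rT} = 0.965336
N(d₁) = 0.567290,  N(d₂) = 0.498520
Call price V = S·N(d₁) − K·e^{−rT}·N(d₂) = 31.121503 − 26.959050 = 4.162453
φ(d₁) = (1/√(2π))·e^{−d₁²/2} = 0.393254
ν = S·φ(d₁)·√T = 21.180920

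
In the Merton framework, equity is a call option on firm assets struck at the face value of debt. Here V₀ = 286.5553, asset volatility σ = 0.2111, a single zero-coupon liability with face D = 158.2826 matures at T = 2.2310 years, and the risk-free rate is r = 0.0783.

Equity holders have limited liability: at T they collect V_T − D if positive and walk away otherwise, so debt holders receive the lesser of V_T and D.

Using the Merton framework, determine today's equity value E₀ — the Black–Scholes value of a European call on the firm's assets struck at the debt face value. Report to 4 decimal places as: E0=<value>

E0=153.7907

With assets at 286.5553 and a single debt payment of 158.2826 at 2.2310 years:
d₁ = [ln(V₀/D) + (r + σ²/2)T] / (σ√T)
   = [ln(286.5553/158.2826) + (0.0783 + 0.5·0.2111²)·2.2310] / (0.2111·√2.2310)
   = [0.593549 + 0.224398] / 0.315310 = 2.594103
d₂ = d₁ − σ√T = 2.594103 − 0.315310 = 2.278793
N(d₁) = 0.995258,  N(d₂) = 0.988660,  e^(−rT) = 0.839720
E₀ = V₀·N(d₁) − D·e^(−rT)·N(d₂)
   = 286.5553·0.995258 − 158.2826·0.839720·0.988660 = 153.790680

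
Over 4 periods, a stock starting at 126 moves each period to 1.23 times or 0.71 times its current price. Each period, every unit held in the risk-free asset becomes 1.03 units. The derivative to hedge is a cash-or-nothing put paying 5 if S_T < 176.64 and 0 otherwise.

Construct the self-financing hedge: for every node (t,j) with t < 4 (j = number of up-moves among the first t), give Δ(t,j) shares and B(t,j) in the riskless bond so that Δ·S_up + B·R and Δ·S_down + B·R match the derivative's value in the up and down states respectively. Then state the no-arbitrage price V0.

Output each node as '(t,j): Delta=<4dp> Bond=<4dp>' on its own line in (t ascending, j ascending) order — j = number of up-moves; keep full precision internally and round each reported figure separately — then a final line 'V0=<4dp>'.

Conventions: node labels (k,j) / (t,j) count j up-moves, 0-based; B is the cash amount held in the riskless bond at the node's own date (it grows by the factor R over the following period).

No-arbitrage ⇒ martingale measure with p* = (R−d)/(u−d) = 0.6154.
Terminal payoffs: V(4,0)=5.0000, V(4,1)=5.0000, V(4,2)=5.0000, V(4,3)=5.0000, V(4,4)=0.0000
Node (3,0) S=45.0968: V=(p*·5.0000+(1−p*)·5.0000)/1.03=4.8544; Δ=(5.0000−5.0000)/(55.4690−32.0187)=0.0000; B=V−Δ·S=4.8544
Node (3,1) S=78.1254: V=(p*·5.0000+(1−p*)·5.0000)/1.03=4.8544; Δ=(5.0000−5.0000)/(96.0943−55.4690)=0.0000; B=V−Δ·S=4.8544
Node (3,2) S=135.3440: V=(p*·5.0000+(1−p*)·5.0000)/1.03=4.8544; Δ=(5.0000−5.0000)/(166.4732−96.0943)=0.0000; B=V−Δ·S=4.8544
Node (3,3) S=234.4692: V=(p*·0.0000+(1−p*)·5.0000)/1.03=1.8671; Δ=(0.0000−5.0000)/(288.3972−166.4732)=-0.0410; B=V−Δ·S=11.4824
Node (2,0) S=63.5166: V=(p*·4.8544+(1−p*)·4.8544)/1.03=4.7130; Δ=(4.8544−4.8544)/(78.1254−45.0968)=0.0000; B=V−Δ·S=4.7130
Node (2,1) S=110.0358: V=(p*·4.8544+(1−p*)·4.8544)/1.03=4.7130; Δ=(4.8544−4.8544)/(135.3440−78.1254)=0.0000; B=V−Δ·S=4.7130
Node (2,2) S=190.6254: V=(p*·1.8671+(1−p*)·4.8544)/1.03=2.9282; Δ=(1.8671−4.8544)/(234.4692−135.3440)=-0.0301; B=V−Δ·S=8.6730
Node (1,0) S=89.4600: V=(p*·4.7130+(1−p*)·4.7130)/1.03=4.5757; Δ=(4.7130−4.7130)/(110.0358−63.5166)=0.0000; B=V−Δ·S=4.5757
Node (1,1) S=154.9800: V=(p*·2.9282+(1−p*)·4.7130)/1.03=3.5094; Δ=(2.9282−4.7130)/(190.6254−110.0358)=-0.0221; B=V−Δ·S=6.9417
Node (0,0) S=126.0000: V=(p*·3.5094+(1−p*)·4.5757)/1.03=3.8053; Δ=(3.5094−4.5757)/(154.9800−89.4600)=-0.0163; B=V−Δ·S=5.8560
Verification: the root portfolio costs Δ(0,0)·S0 + B(0,0) = 3.8053, matching V0.

(0,0): Delta=-0.0163 Bond=5.8560
(1,0): Delta=0.0000 Bond=4.5757
(1,1): Delta=-0.0221 Bond=6.9417
(2,0): Delta=0.0000 Bond=4.7130
(2,1): Delta=0.0000 Bond=4.7130
(2,2): Delta=-0.0301 Bond=8.6730
(3,0): Delta=0.0000 Bond=4.8544
(3,1): Delta=0.0000 Bond=4.8544
(3,2): Delta=0.0000 Bond=4.8544
(3,3): Delta=-0.0410 Bond=11.4824
V0=3.8053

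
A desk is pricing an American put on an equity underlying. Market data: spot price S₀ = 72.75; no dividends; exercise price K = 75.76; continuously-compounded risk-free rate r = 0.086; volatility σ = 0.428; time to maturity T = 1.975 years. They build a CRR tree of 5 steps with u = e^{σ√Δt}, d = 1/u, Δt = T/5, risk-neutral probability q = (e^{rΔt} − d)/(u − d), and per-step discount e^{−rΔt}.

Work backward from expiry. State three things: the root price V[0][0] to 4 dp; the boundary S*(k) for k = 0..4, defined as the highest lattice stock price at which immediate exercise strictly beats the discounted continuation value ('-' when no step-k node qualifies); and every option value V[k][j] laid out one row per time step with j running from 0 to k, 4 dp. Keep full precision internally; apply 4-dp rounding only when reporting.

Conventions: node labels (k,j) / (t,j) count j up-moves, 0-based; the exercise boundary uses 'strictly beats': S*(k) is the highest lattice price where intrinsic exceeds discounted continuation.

price = 14.2365
boundary = - - 42.4803 32.4613 42.4803
tree:
14.2365
22.1757 7.1796
33.2797 12.4633 2.3233
43.2987 20.9037 4.7749 0.0000
50.9548 33.2797 9.8133 0.0000 0.0000
56.8052 43.2987 20.1682 0.0000 0.0000 0.0000

Δt=0.39500  u=1.30865  d=0.76415  q=0.49661  discount=0.96660
step 5 (expiry): payoffs max(K−S,0) = 56.8052 43.2987 20.1682 0.0000 0.0000 0.0000
step 4: (k=4,j=0): S=24.8052, K−S=50.9548, hold=48.4244 ⇒ V=50.9548 exercise | (k=4,j=1): S=42.4803, K−S=33.2797, hold=30.7493 ⇒ V=33.2797 exercise | (k=4,j=2): S=72.7500, K−S=3.0100, hold=9.8133 ⇒ V=9.8133 continue | (k=4,j=3): S=124.5885, K−S=0.0000, hold=0.0000 ⇒ V=0.0000 continue | (k=4,j=4): S=213.3650, K−S=0.0000, hold=0.0000 ⇒ V=0.0000 continue  boundary S*=42.4803
step 3: (k=3,j=0): S=32.4613, K−S=43.2987, hold=40.7684 ⇒ V=43.2987 exercise | (k=3,j=1): S=55.5918, K−S=20.1682, hold=20.9037 ⇒ V=20.9037 continue | (k=3,j=2): S=95.2041, K−S=0.0000, hold=4.7749 ⇒ V=4.7749 continue | (k=3,j=3): S=163.0424, K−S=0.0000, hold=0.0000 ⇒ V=0.0000 continue  boundary S*=32.4613
step 2: (k=2,j=0): S=42.4803, K−S=33.2797, hold=31.1023 ⇒ V=33.2797 exercise | (k=2,j=1): S=72.7500, K−S=3.0100, hold=12.4633 ⇒ V=12.4633 continue | (k=2,j=2): S=124.5885, K−S=0.0000, hold=2.3233 ⇒ V=2.3233 continue  boundary S*=42.4803
step 1: (k=1,j=0): S=55.5918, K−S=20.1682, hold=22.1757 ⇒ V=22.1757 continue | (k=1,j=1): S=95.2041, K−S=0.0000, hold=7.1796 ⇒ V=7.1796 continue  boundary S*=-
step 0: (k=0,j=0): S=72.7500, K−S=3.0100, hold=14.2365 ⇒ V=14.2365 continue  boundary S*=-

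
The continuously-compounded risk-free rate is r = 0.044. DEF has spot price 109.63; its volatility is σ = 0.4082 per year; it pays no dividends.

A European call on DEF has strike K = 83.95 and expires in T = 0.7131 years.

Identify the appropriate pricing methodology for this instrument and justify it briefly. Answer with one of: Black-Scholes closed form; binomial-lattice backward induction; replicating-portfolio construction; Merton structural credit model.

Key observation: a European claim on DEF (strike 83.95) — a lognormal (GBM) underlying with constant rate and volatility — has an exact closed-form value; no lattice or capital structure is involved.

framework: Black-Scholes closed form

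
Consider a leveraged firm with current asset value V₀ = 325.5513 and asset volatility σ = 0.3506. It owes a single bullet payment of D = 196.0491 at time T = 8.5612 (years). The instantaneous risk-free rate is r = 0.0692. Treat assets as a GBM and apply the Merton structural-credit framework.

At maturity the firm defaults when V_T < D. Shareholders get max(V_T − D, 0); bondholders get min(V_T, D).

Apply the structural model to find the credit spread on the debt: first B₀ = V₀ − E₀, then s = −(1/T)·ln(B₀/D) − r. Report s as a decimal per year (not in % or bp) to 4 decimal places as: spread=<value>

spread=0.0147

Equity is a call on the firm's assets struck at D = 196.0491:
d₁ = [ln(V₀/D) + (r + σ²/2)T] / (σ√T)
   = [ln(325.5513/196.0491) + (0.0692 + 0.5·0.3506²)·8.5612] / (0.3506·√8.5612)
   = [0.507155 + 1.118608] / 1.025839 = 1.584813
d₂ = d₁ − σ√T = 1.584813 − 1.025839 = 0.558974
N(d₁) = 0.943496,  N(d₂) = 0.711910,  e^(−rT) = 0.552979
E₀ = V₀·N(d₁) − D·e^(−rT)·N(d₂)
   = 325.5513·0.943496 − 196.0491·0.552979·0.711910 = 229.977271
B₀ = V₀ − E₀ = 325.5513 − 229.977271 = 95.574029
spread = −(1/T)·ln(B₀/D) − r = −(1/8.5612)·ln(95.574029/196.0491) − 0.0692 = 0.01472095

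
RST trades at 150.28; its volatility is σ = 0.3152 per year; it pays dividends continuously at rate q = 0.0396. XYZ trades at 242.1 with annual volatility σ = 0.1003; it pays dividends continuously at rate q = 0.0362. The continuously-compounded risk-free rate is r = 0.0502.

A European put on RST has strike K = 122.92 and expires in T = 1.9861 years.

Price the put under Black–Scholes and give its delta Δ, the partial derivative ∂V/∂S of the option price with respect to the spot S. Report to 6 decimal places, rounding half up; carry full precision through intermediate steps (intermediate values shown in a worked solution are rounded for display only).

price = 10.789853
Δ = -0.217386

σ√T = 0.3152·√1.9861 = 0.444208
d₁ = (ln(S/K) + (r−q+σ²/2)T) / (σ√T) = (ln(150.28/122.92) + (0.0502−0.0396+0.3152²/2)·1.9861) / 0.444208 = (0.200966 + 0.119713) / 0.444208 = 0.721913
d₂ = d₁ − σ√T = 0.721913 − 0.444208 = 0.277704
e^{−rT} = 0.905107
e^{−qT} = 0.924364
N(−d₁) = 0.235174,  N(−d₂) = 0.390620
Put price V = K·e^{−rT}·N(−d₂) − S·e^{−qT}·N(−d₁) = 43.458681 − 32.668828 = 10.789853
Δ = −e^{−qT}·N(−d₁) = -0.217386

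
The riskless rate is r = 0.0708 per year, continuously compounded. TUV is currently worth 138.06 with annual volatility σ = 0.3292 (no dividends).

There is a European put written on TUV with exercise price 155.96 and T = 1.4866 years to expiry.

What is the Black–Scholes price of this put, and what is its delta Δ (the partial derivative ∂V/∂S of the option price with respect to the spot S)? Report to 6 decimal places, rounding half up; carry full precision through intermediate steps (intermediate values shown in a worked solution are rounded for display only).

price = 23.322686
Δ = -0.436762

σ√T = 0.3292·√1.4866 = 0.401381
d₁ = (ln(S/K) + (r+σ²/2)T) / (σ√T) = (ln(138.06/155.96) + (0.0708+0.3292²/2)·1.4866) / 0.401381 = (-0.121911 + 0.185805) / 0.401381 = 0.159184
d₂ = d₁ − σ√T = 0.159184 − 0.401381 = -0.242197
e^{−rT} = 0.900098
N(−d₁) = 0.436762,  N(−d₂) = 0.595686
Put price V = K·e^{−rT}·N(−d₂) − S·N(−d₁) = 83.622038 − 60.299352 = 23.322686
Δ = −N(−d₁) = -0.436762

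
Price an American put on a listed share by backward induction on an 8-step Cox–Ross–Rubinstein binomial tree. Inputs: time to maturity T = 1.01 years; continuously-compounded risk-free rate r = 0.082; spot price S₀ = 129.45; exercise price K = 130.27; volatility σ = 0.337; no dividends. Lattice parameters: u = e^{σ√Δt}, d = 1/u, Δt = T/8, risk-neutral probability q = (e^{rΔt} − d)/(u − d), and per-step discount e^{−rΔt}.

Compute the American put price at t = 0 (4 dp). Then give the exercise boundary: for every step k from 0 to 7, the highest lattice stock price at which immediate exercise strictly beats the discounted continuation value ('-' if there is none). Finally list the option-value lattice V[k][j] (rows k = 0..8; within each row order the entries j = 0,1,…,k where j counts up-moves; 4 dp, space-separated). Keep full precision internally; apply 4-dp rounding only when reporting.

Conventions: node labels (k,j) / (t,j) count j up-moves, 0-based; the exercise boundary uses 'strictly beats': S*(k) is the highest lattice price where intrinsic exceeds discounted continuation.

price = 13.4838
boundary = - - - 90.3842 101.8816 90.3842 101.8816 114.8415
tree:
13.4838
20.0502 7.5347
28.8300 12.1367 3.3265
39.8858 18.9377 5.9380 0.9192
50.0857 28.3884 10.3660 1.8623 0.0441
59.1345 39.8858 17.5475 3.7708 0.0916 0.0000
67.1622 50.0857 28.3884 7.6301 0.1901 0.0000 0.0000
74.2840 59.1345 39.8858 15.4285 0.3949 0.0000 0.0000 0.0000
80.6020 67.1622 50.0857 28.3884 0.8200 0.0000 0.0000 0.0000 0.0000

Δt=0.12625, u=1.12721, d=0.88715, q=0.51345, disc=e^(-rΔt)=0.98970
k=8 terminal: V=max(K-S,0) → 80.6020 67.1622 50.0857 28.3884 0.8200 0.0000 0.0000 0.0000 0.0000
k=7: j=0 S=55.9860 intr=74.2840 cont=72.9423 V=74.2840[EX]; j=1 S=71.1355 intr=59.1345 cont=57.7929 V=59.1345[EX]; j=2 S=90.3842 intr=39.8858 cont=38.5441 V=39.8858[EX]; j=3 S=114.8415 intr=15.4285 cont=14.0868 V=15.4285[EX]; j=4 S=145.9168 intr=0.0000 cont=0.3949 V=0.3949[hold]; j=5 S=185.4008 intr=0.0000 cont=0.0000 V=0.0000[hold]; j=6 S=235.5689 intr=0.0000 cont=0.0000 V=0.0000[hold]; j=7 S=299.3121 intr=0.0000 cont=0.0000 V=0.0000[hold]  S*(7)=114.8415
k=6: j=0 S=63.1078 intr=67.1622 cont=65.8205 V=67.1622[EX]; j=1 S=80.1843 intr=50.0857 cont=48.7440 V=50.0857[EX]; j=2 S=101.8816 intr=28.3884 cont=27.0468 V=28.3884[EX]; j=3 S=129.4500 intr=0.8200 cont=7.6301 V=7.6301[hold]; j=4 S=164.4782 intr=0.0000 cont=0.1901 V=0.1901[hold]; j=5 S=208.9848 intr=0.0000 cont=0.0000 V=0.0000[hold]; j=6 S=265.5346 intr=0.0000 cont=0.0000 V=0.0000[hold]  S*(6)=101.8816
k=5: j=0 S=71.1355 intr=59.1345 cont=57.7929 V=59.1345[EX]; j=1 S=90.3842 intr=39.8858 cont=38.5441 V=39.8858[EX]; j=2 S=114.8415 intr=15.4285 cont=17.5475 V=17.5475[hold]; j=3 S=145.9168 intr=0.0000 cont=3.7708 V=3.7708[hold]; j=4 S=185.4008 intr=0.0000 cont=0.0916 V=0.0916[hold]; j=5 S=235.5689 intr=0.0000 cont=0.0000 V=0.0000[hold]  S*(5)=90.3842
k=4: j=0 S=80.1843 intr=50.0857 cont=48.7440 V=50.0857[EX]; j=1 S=101.8816 intr=28.3884 cont=28.1235 V=28.3884[EX]; j=2 S=129.4500 intr=0.8200 cont=10.3660 V=10.3660[hold]; j=3 S=164.4782 intr=0.0000 cont=1.8623 V=1.8623[hold]; j=4 S=208.9848 intr=0.0000 cont=0.0441 V=0.0441[hold]  S*(4)=101.8816
k=3: j=0 S=90.3842 intr=39.8858 cont=38.5441 V=39.8858[EX]; j=1 S=114.8415 intr=15.4285 cont=18.9377 V=18.9377[hold]; j=2 S=145.9168 intr=0.0000 cont=5.9380 V=5.9380[hold]; j=3 S=185.4008 intr=0.0000 cont=0.9192 V=0.9192[hold]  S*(3)=90.3842
k=2: j=0 S=101.8816 intr=28.3884 cont=28.8300 V=28.8300[hold]; j=1 S=129.4500 intr=0.8200 cont=12.1367 V=12.1367[hold]; j=2 S=164.4782 intr=0.0000 cont=3.3265 V=3.3265[hold]  S*(2)=-
k=1: j=0 S=114.8415 intr=15.4285 cont=20.0502 V=20.0502[hold]; j=1 S=145.9168 intr=0.0000 cont=7.5347 V=7.5347[hold]  S*(1)=-
k=0: j=0 S=129.4500 intr=0.8200 cont=13.4838 V=13.4838[hold]  S*(0)=-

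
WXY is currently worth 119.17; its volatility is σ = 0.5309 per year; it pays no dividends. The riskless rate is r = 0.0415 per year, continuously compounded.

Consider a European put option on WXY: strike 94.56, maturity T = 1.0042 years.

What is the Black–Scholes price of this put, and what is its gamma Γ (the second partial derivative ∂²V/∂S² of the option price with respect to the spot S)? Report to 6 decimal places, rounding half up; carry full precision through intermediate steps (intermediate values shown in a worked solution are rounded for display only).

σ√T = 0.5309·√1.0042 = 0.532014
d₁ = (ln(S/K) + (r+σ²/2)T) / (σ√T) = (ln(119.17/94.56) + (0.0415+0.5309²/2)·1.0042) / 0.532014 = (0.231316 + 0.183194) / 0.532014 = 0.779134
d₂ = d₁ − σ√T = 0.779134 − 0.532014 = 0.247120
e^{−rT} = 0.959182
N(−d₁) = 0.217950,  N(−d₂) = 0.402407
Put price V = K·e^{−rT}·N(−d₂) − S·N(−d₁) = 36.498465 − 25.973141 = 10.525324
φ(d₁) = (1/√(2π))·e^{−d₁²/2} = 0.294504
Γ = φ(d₁) / (S·σ·√T) = 0.004645

price = 10.525324
Γ = 0.004645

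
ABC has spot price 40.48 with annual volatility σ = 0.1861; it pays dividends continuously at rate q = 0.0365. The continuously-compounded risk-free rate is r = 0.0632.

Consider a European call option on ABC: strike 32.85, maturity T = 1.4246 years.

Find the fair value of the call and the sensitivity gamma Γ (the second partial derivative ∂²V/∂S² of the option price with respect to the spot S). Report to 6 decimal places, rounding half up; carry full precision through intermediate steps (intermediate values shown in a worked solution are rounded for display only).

price = 8.911300
Γ = 0.019949

σ√T = 0.1861·√1.4246 = 0.222123
d₁ = (ln(S/K) + (r−q+σ²/2)T) / (σ√T) = (ln(40.48/32.85) + (0.0632−0.0365+0.1861²/2)·1.4246) / 0.222123 = (0.208856 + 0.062706) / 0.222123 = 1.222578
d₂ = d₁ − σ√T = 1.222578 − 0.222123 = 1.000456
e^{−rT} = 0.913899
e^{−qT} = 0.949331
N(d₁) = 0.889255,  N(d₂) = 0.841455
Call price V = S·e^{−qT}·N(d₁) − K·e^{−rT}·N(d₂) = 34.173122 − 25.261822 = 8.911300
φ(d₁) = (1/√(2π))·e^{−d₁²/2} = 0.188947
Γ = e^{−qT}·φ(d₁) / (S·σ·√T) = 0.019949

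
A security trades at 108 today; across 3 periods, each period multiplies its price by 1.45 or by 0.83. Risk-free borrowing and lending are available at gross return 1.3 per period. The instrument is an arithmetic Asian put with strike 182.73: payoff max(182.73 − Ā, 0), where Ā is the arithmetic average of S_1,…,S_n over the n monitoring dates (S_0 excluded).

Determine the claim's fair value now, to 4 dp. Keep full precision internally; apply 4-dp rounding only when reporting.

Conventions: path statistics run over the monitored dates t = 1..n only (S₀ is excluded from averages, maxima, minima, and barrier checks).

With p* = (R−d)/(u−d) = 0.7581, sum probability × payoff across the paths and divide by R^3.
Enumerate all 2^3 = 8 price paths (U = up ×1.45, D = down ×0.83); each path with k up-moves has probability p*^k·(1−p*)^(3−k).
DDD: Ā=75.2647, payoff=107.4653, prob=0.014161
UDD: Ā=131.4866, payoff=51.2434, prob=0.044372
DUD: Ā=109.1666, payoff=73.5634, prob=0.044372
UUD: Ā=190.7127, payoff=0.0000, prob=0.139031
DDU: Ā=90.6410, payoff=92.0890, prob=0.044372
UDU: Ā=158.3487, payoff=24.3813, prob=0.139031
DUU: Ā=136.0287, payoff=46.7013, prob=0.139031
UUU: Ā=237.6405, payoff=0.0000, prob=0.435631
Price = Σ prob·payoff / R^3 = 21.028544 / 2.197000 = 9.5715

price = 9.5715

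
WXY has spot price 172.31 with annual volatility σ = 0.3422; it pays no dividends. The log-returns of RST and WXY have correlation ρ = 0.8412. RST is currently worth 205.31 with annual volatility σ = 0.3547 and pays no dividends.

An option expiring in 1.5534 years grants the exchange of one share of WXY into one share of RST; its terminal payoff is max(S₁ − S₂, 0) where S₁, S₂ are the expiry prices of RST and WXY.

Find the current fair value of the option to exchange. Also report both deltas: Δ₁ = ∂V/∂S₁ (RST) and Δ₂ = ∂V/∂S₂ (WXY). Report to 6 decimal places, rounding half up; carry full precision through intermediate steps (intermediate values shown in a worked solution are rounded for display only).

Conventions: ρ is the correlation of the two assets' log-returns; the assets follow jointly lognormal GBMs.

σ_eff = √(σ₁² + σ₂² − 2ρσ₁σ₂) = √(0.3547² + 0.3422² − 2·0.8412·0.3547·0.3422) = 0.196738
d₁ = (ln(S₁/S₂) + (q₂ − q₁ + σ_eff²/2)T) / (σ_eff√T) = (ln(205.31/172.31) + (0.0 − 0.0 + 0.019353)·1.5534) / 0.245206 = 0.837210
d₂ = d₁ − σ_eff√T = 0.837210 − 0.245206 = 0.592004
N(d₁) = 0.798763,  N(d₂) = 0.723076
V = S₁·e^{−q₁T}·N(d₁) − S₂·e^{−q₂T}·N(d₂) = 163.993978 − 124.593243 = 39.400735
Key observation: r never enters — measured in units of WXY, the claim is a call on S₁/S₂ struck at 1, so only the dividend yields and σ_eff matter.
Δ₁ = e^{−q₁T}·N(d₁) = 0.798763;  Δ₂ = −e^{−q₂T}·N(d₂) = -0.723076

exchange price = 39.400735
Δ1 = 0.798763
Δ2 = -0.723076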